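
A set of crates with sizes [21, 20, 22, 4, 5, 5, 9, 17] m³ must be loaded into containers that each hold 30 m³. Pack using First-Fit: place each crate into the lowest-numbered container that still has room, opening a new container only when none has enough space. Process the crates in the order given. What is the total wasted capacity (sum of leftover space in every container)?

17

21 m³ → container 1 (remaining 9 m³)
20 m³ → container 2 (remaining 10 m³)
22 m³ → container 3 (remaining 8 m³)
4 m³ → container 1 (remaining 5 m³)
5 m³ → container 1 (remaining 0 m³)
5 m³ → container 2 (remaining 5 m³)
9 m³ → container 4 (remaining 21 m³)
17 m³ → container 4 (remaining 4 m³)
4 containers × 30 m³ = 120 m³; used 103 m³; unused 17 m³.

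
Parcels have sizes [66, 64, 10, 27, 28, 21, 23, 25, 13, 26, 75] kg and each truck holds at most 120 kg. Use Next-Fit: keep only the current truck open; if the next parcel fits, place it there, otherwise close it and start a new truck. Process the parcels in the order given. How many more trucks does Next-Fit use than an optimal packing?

Next-Fit: [66] [64,10,27] [28,21,23,25,13] [26,75] → 4 trucks.
Total size 378 kg; any packing needs at least ⌈378/120⌉ = 4 trucks.
So 4 is already optimal.

0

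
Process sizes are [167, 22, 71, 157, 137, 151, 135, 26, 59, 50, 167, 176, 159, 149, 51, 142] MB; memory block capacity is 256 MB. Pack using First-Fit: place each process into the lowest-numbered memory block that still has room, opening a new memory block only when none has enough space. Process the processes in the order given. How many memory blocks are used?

167 MB → memory block 1 (remaining 89 MB)
22 MB → memory block 1 (remaining 67 MB)
71 MB → memory block 2 (remaining 185 MB)
157 MB → memory block 2 (remaining 28 MB)
137 MB → memory block 3 (remaining 119 MB)
151 MB → memory block 4 (remaining 105 MB)
135 MB → memory block 5 (remaining 121 MB)
26 MB → memory block 1 (remaining 41 MB)
59 MB → memory block 3 (remaining 60 MB)
50 MB → memory block 3 (remaining 10 MB)
167 MB → memory block 6 (remaining 89 MB)
176 MB → memory block 7 (remaining 80 MB)
159 MB → memory block 8 (remaining 97 MB)
149 MB → memory block 9 (remaining 107 MB)
51 MB → memory block 4 (remaining 54 MB)
142 MB → memory block 10 (remaining 114 MB)

10 memory blocks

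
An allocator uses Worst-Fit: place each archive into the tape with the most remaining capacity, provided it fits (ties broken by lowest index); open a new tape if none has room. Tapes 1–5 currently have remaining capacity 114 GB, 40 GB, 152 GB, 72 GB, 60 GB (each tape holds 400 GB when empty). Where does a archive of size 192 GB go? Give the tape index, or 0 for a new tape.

0

No tape has ≥ 192 GB free, so a new tape is opened.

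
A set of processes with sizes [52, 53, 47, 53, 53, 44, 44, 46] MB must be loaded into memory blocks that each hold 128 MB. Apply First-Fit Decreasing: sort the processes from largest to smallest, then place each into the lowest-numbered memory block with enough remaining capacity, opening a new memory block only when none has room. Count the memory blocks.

Sorted descending: 53, 53, 53, 52, 47, 46, 44, 44.
53 MB → memory block 1 (remaining 75 MB)
53 MB → memory block 1 (remaining 22 MB)
53 MB → memory block 2 (remaining 75 MB)
52 MB → memory block 2 (remaining 23 MB)
47 MB → memory block 3 (remaining 81 MB)
46 MB → memory block 3 (remaining 35 MB)
44 MB → memory block 4 (remaining 84 MB)
44 MB → memory block 4 (remaining 40 MB)

4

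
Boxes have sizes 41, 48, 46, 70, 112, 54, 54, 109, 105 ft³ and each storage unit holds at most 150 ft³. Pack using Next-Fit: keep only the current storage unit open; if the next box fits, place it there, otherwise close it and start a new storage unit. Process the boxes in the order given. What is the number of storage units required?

6

Put 41 ft³ in storage unit 1; 109 ft³ remain.
Put 48 ft³ in storage unit 1; 61 ft³ remain.
Put 46 ft³ in storage unit 1; 15 ft³ remain.
Put 70 ft³ in storage unit 2; 80 ft³ remain.
Put 112 ft³ in storage unit 3; 38 ft³ remain.
Put 54 ft³ in storage unit 4; 96 ft³ remain.
Put 54 ft³ in storage unit 4; 42 ft³ remain.
Put 109 ft³ in storage unit 5; 41 ft³ remain.
Put 105 ft³ in storage unit 6; 45 ft³ remain.
Final storage units: [41,48,46] [70] [112] [54,54] [109] [105].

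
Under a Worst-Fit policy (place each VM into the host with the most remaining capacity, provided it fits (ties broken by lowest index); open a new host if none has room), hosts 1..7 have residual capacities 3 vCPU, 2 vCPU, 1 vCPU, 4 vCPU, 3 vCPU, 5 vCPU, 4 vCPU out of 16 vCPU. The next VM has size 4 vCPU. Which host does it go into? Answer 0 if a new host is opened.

Hosts with room: host 4 (4 vCPU), host 6 (5 vCPU), host 7 (4 vCPU).
Most room is host 6 with 5 vCPU free.

6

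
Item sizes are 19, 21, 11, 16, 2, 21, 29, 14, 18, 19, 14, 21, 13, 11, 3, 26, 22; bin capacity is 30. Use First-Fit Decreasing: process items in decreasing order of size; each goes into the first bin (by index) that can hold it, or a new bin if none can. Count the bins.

11 bins

Sorted descending: 29, 26, 22, 21, 21, 21, 19, 19, 18, 16, 14, 14, 13, 11, 11, 3, 2.
bin 1: place 29, 1 left
bin 2: place 26, 4 left
bin 3: place 22, 8 left
bin 4: place 21, 9 left
bin 5: place 21, 9 left
bin 6: place 21, 9 left
bin 7: place 19, 11 left
bin 8: place 19, 11 left
bin 9: place 18, 12 left
bin 10: place 16, 14 left
bin 10: place 14, 0 left
bin 11: place 14, 16 left
bin 11: place 13, 3 left
bin 7: place 11, 0 left
bin 8: place 11, 0 left
bin 2: place 3, 1 left
bin 3: place 2, 6 left
Final bins: [29] [26,3] [22,2] [21] [21] [21] [19,11] [19,11] [18] [16,14] [14,13].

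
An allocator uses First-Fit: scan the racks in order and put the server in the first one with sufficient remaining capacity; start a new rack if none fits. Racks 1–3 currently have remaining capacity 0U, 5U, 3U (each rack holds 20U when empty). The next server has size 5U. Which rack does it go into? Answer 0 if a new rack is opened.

Racks with room: rack 2 (5U).
The first with room is rack 2.

2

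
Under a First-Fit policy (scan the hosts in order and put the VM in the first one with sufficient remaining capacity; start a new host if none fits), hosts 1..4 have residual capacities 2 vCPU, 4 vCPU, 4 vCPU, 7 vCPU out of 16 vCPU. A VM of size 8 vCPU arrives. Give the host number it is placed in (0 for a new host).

No host has ≥ 8 vCPU free, so a new host is opened.

0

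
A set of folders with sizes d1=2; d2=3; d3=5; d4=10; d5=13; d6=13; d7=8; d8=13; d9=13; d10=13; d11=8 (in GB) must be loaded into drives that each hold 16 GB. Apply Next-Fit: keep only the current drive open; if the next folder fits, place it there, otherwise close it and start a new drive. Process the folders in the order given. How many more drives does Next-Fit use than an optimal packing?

Next-Fit: [2,3,5] [10] [13] [13] [8] [13] [13] [13] [8] → 9 drives.
Total size 101 GB; any packing needs at least ⌈101/16⌉ = 7 drives.
An optimal packing achieves that bound: [13,3] [13,2] [13] [13] [13] [10,5] [8,8] → 7 drives.
Excess: 9 − 7 = 2.

2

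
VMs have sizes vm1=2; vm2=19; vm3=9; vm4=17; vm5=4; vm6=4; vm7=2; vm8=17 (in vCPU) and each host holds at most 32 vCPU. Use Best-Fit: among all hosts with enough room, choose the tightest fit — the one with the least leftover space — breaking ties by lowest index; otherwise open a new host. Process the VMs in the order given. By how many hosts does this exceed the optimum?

Best-Fit: [2,19,9,2] [17,4,4] [17] → 3 hosts.
Total size 74 vCPU; any packing needs at least ⌈74/32⌉ = 3 hosts.
So 3 is already optimal.

0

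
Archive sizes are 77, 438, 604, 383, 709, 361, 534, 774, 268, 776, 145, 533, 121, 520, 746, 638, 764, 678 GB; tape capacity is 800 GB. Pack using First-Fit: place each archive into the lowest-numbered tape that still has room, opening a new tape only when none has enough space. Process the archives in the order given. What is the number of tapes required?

13

77 GB → tape 1 (remaining 723 GB)
438 GB → tape 1 (remaining 285 GB)
604 GB → tape 2 (remaining 196 GB)
383 GB → tape 3 (remaining 417 GB)
709 GB → tape 4 (remaining 91 GB)
361 GB → tape 3 (remaining 56 GB)
534 GB → tape 5 (remaining 266 GB)
774 GB → tape 6 (remaining 26 GB)
268 GB → tape 1 (remaining 17 GB)
776 GB → tape 7 (remaining 24 GB)
145 GB → tape 2 (remaining 51 GB)
533 GB → tape 8 (remaining 267 GB)
121 GB → tape 5 (remaining 145 GB)
520 GB → tape 9 (remaining 280 GB)
746 GB → tape 10 (remaining 54 GB)
638 GB → tape 11 (remaining 162 GB)
764 GB → tape 12 (remaining 36 GB)
678 GB → tape 13 (remaining 122 GB)
Final tapes: [77,438,268] [604,145] [383,361] [709] [534,121] [774] [776] [533] [520] [746] [638] [764] [678].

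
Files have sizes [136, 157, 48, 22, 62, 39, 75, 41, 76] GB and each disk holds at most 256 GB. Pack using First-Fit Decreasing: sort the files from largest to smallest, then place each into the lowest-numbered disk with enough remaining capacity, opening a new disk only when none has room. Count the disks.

3 disks

Sorted descending: 157, 136, 76, 75, 62, 48, 41, 39, 22.
disk 1: place 157 GB, 99 GB left
disk 2: place 136 GB, 120 GB left
disk 1: place 76 GB, 23 GB left
disk 2: place 75 GB, 45 GB left
disk 3: place 62 GB, 194 GB left
disk 3: place 48 GB, 146 GB left
disk 2: place 41 GB, 4 GB left
disk 3: place 39 GB, 107 GB left
disk 1: place 22 GB, 1 GB left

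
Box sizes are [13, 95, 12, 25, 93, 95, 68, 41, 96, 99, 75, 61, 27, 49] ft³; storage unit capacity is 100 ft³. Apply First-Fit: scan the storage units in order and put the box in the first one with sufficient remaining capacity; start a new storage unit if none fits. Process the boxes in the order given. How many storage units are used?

10

Put 13 ft³ in storage unit 1; 87 ft³ remain.
Put 95 ft³ in storage unit 2; 5 ft³ remain.
Put 12 ft³ in storage unit 1; 75 ft³ remain.
Put 25 ft³ in storage unit 1; 50 ft³ remain.
Put 93 ft³ in storage unit 3; 7 ft³ remain.
Put 95 ft³ in storage unit 4; 5 ft³ remain.
Put 68 ft³ in storage unit 5; 32 ft³ remain.
Put 41 ft³ in storage unit 1; 9 ft³ remain.
Put 96 ft³ in storage unit 6; 4 ft³ remain.
Put 99 ft³ in storage unit 7; 1 ft³ remain.
Put 75 ft³ in storage unit 8; 25 ft³ remain.
Put 61 ft³ in storage unit 9; 39 ft³ remain.
Put 27 ft³ in storage unit 5; 5 ft³ remain.
Put 49 ft³ in storage unit 10; 51 ft³ remain.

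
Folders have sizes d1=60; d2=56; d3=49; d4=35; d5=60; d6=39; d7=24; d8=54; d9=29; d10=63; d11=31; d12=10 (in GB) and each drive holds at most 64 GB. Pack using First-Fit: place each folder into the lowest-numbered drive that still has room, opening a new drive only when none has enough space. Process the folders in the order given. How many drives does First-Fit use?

drive 1: place d1 (60 GB), 4 GB left
drive 2: place d2 (56 GB), 8 GB left
drive 3: place d3 (49 GB), 15 GB left
drive 4: place d4 (35 GB), 29 GB left
drive 5: place d5 (60 GB), 4 GB left
drive 6: place d6 (39 GB), 25 GB left
drive 4: place d7 (24 GB), 5 GB left
drive 7: place d8 (54 GB), 10 GB left
drive 8: place d9 (29 GB), 35 GB left
drive 9: place d10 (63 GB), 1 GB left
drive 8: place d11 (31 GB), 4 GB left
drive 3: place d12 (10 GB), 5 GB left

9 drives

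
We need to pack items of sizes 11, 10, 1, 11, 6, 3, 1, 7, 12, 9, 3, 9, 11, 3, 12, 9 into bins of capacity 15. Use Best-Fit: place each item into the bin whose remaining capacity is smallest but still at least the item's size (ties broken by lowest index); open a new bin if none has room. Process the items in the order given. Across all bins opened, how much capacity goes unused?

Put 11 in bin 1; 4 remain.
Put 10 in bin 2; 5 remain.
Put 1 in bin 1; 3 remain.
Put 11 in bin 3; 4 remain.
Put 6 in bin 4; 9 remain.
Put 3 in bin 1; 0 remain.
Put 1 in bin 3; 3 remain.
Put 7 in bin 4; 2 remain.
Put 12 in bin 5; 3 remain.
Put 9 in bin 6; 6 remain.
Put 3 in bin 3; 0 remain.
Put 9 in bin 7; 6 remain.
Put 11 in bin 8; 4 remain.
Put 3 in bin 5; 0 remain.
Put 12 in bin 9; 3 remain.
Put 9 in bin 10; 6 remain.
10 bins × 15 = 150; used 118; unused 32.

32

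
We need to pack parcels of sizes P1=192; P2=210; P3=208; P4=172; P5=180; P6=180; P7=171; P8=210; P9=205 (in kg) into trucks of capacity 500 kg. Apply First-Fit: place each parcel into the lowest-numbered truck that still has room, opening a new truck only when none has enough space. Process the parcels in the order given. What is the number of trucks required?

P1 (192 kg) → truck 1 (remaining 308 kg)
P2 (210 kg) → truck 1 (remaining 98 kg)
P3 (208 kg) → truck 2 (remaining 292 kg)
P4 (172 kg) → truck 2 (remaining 120 kg)
P5 (180 kg) → truck 3 (remaining 320 kg)
P6 (180 kg) → truck 3 (remaining 140 kg)
P7 (171 kg) → truck 4 (remaining 329 kg)
P8 (210 kg) → truck 4 (remaining 119 kg)
P9 (205 kg) → truck 5 (remaining 295 kg)

5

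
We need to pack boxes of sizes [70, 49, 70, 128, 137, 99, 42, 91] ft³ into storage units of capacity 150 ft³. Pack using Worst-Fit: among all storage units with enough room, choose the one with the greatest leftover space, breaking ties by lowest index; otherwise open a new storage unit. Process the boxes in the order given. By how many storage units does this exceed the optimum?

1

Worst-Fit: [70,49] [70,42] [128] [137] [99] [91] → 6 storage units.
Total size 686 ft³; any packing needs at least ⌈686/150⌉ = 5 storage units.
An optimal packing achieves that bound: [137] [128] [99,49] [91,42] [70,70] → 5 storage units.
Excess: 6 − 5 = 1.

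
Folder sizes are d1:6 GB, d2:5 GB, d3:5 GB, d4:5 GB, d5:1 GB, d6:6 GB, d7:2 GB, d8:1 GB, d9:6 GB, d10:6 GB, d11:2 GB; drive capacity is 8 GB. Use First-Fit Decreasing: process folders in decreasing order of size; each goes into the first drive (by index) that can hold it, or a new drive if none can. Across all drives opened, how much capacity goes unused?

11

Sorted descending: 6, 6, 6, 6, 5, 5, 5, 2, 2, 1, 1.
drive 1: place 6 GB, 2 GB left
drive 2: place 6 GB, 2 GB left
drive 3: place 6 GB, 2 GB left
drive 4: place 6 GB, 2 GB left
drive 5: place 5 GB, 3 GB left
drive 6: place 5 GB, 3 GB left
drive 7: place 5 GB, 3 GB left
drive 1: place 2 GB, 0 GB left
drive 2: place 2 GB, 0 GB left
drive 3: place 1 GB, 1 GB left
drive 3: place 1 GB, 0 GB left
7 drives × 8 GB = 56 GB; used 45 GB; unused 11 GB.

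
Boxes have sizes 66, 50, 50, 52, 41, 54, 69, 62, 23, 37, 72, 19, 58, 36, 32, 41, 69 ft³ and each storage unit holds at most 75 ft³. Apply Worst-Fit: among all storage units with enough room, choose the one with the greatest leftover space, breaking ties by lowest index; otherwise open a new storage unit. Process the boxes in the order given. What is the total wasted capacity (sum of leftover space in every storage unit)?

219

Put 66 ft³ in storage unit 1; 9 ft³ remain.
Put 50 ft³ in storage unit 2; 25 ft³ remain.
Put 50 ft³ in storage unit 3; 25 ft³ remain.
Put 52 ft³ in storage unit 4; 23 ft³ remain.
Put 41 ft³ in storage unit 5; 34 ft³ remain.
Put 54 ft³ in storage unit 6; 21 ft³ remain.
Put 69 ft³ in storage unit 7; 6 ft³ remain.
Put 62 ft³ in storage unit 8; 13 ft³ remain.
Put 23 ft³ in storage unit 5; 11 ft³ remain.
Put 37 ft³ in storage unit 9; 38 ft³ remain.
Put 72 ft³ in storage unit 10; 3 ft³ remain.
Put 19 ft³ in storage unit 9; 19 ft³ remain.
Put 58 ft³ in storage unit 11; 17 ft³ remain.
Put 36 ft³ in storage unit 12; 39 ft³ remain.
Put 32 ft³ in storage unit 12; 7 ft³ remain.
Put 41 ft³ in storage unit 13; 34 ft³ remain.
Put 69 ft³ in storage unit 14; 6 ft³ remain.
14 storage units × 75 ft³ = 1050 ft³; used 831 ft³; unused 219 ft³.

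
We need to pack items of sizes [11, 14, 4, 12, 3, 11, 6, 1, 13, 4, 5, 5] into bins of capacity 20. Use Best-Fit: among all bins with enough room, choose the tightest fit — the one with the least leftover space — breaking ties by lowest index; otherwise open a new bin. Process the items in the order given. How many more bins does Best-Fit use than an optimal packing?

Best-Fit: [11,6] [14,4,1] [12,3,4] [11,5] [13,5] → 5 bins.
Total size 89; any packing needs at least ⌈89/20⌉ = 5 bins.
So 5 is already optimal.

0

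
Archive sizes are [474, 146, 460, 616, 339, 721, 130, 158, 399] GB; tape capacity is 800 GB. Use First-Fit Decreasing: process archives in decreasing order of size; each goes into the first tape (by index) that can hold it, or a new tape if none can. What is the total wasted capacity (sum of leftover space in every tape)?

Sorted descending: 721, 616, 474, 460, 399, 339, 158, 146, 130.
tape 1: place 721 GB, 79 GB left
tape 2: place 616 GB, 184 GB left
tape 3: place 474 GB, 326 GB left
tape 4: place 460 GB, 340 GB left
tape 5: place 399 GB, 401 GB left
tape 4: place 339 GB, 1 GB left
tape 2: place 158 GB, 26 GB left
tape 3: place 146 GB, 180 GB left
tape 3: place 130 GB, 50 GB left
5 tapes × 800 GB = 4000 GB; used 3443 GB; unused 557 GB.

557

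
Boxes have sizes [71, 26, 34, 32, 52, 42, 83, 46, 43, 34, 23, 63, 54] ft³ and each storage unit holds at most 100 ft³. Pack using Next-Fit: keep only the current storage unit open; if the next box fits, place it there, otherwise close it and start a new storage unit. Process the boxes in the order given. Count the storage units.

8 storage units

storage unit 1: place 71 ft³, 29 ft³ left
storage unit 1: place 26 ft³, 3 ft³ left
storage unit 2: place 34 ft³, 66 ft³ left
storage unit 2: place 32 ft³, 34 ft³ left
storage unit 3: place 52 ft³, 48 ft³ left
storage unit 3: place 42 ft³, 6 ft³ left
storage unit 4: place 83 ft³, 17 ft³ left
storage unit 5: place 46 ft³, 54 ft³ left
storage unit 5: place 43 ft³, 11 ft³ left
storage unit 6: place 34 ft³, 66 ft³ left
storage unit 6: place 23 ft³, 43 ft³ left
storage unit 7: place 63 ft³, 37 ft³ left
storage unit 8: place 54 ft³, 46 ft³ left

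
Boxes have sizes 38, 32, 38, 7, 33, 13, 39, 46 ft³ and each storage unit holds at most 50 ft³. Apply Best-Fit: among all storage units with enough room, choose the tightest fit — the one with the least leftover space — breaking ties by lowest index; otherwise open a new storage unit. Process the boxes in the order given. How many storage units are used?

6

Put 38 ft³ in storage unit 1; 12 ft³ remain.
Put 32 ft³ in storage unit 2; 18 ft³ remain.
Put 38 ft³ in storage unit 3; 12 ft³ remain.
Put 7 ft³ in storage unit 1; 5 ft³ remain.
Put 33 ft³ in storage unit 4; 17 ft³ remain.
Put 13 ft³ in storage unit 4; 4 ft³ remain.
Put 39 ft³ in storage unit 5; 11 ft³ remain.
Put 46 ft³ in storage unit 6; 4 ft³ remain.
Final storage units: [38,7] [32] [38] [33,13] [39] [46].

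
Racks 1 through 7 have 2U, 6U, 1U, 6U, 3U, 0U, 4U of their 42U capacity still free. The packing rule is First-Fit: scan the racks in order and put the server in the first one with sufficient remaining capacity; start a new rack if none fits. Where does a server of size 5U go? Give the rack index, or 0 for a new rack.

2

Racks with room: rack 2 (6U), rack 4 (6U).
The first with room is rack 2.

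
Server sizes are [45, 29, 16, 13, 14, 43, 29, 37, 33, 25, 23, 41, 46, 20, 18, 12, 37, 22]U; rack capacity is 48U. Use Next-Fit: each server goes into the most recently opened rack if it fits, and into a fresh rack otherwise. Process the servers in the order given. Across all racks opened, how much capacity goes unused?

45U → rack 1 (remaining 3U)
29U → rack 2 (remaining 19U)
16U → rack 2 (remaining 3U)
13U → rack 3 (remaining 35U)
14U → rack 3 (remaining 21U)
43U → rack 4 (remaining 5U)
29U → rack 5 (remaining 19U)
37U → rack 6 (remaining 11U)
33U → rack 7 (remaining 15U)
25U → rack 8 (remaining 23U)
23U → rack 8 (remaining 0U)
41U → rack 9 (remaining 7U)
46U → rack 10 (remaining 2U)
20U → rack 11 (remaining 28U)
18U → rack 11 (remaining 10U)
12U → rack 12 (remaining 36U)
37U → rack 13 (remaining 11U)
22U → rack 14 (remaining 26U)
14 racks × 48U = 672U; used 503U; unused 169U.

169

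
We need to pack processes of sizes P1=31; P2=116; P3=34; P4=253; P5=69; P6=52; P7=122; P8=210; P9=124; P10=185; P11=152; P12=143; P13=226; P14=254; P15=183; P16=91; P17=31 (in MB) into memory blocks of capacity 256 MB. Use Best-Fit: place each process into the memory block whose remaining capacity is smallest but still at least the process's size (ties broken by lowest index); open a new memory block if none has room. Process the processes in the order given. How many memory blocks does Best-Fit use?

Put P1 (31 MB) in memory block 1; 225 MB remain.
Put P2 (116 MB) in memory block 1; 109 MB remain.
Put P3 (34 MB) in memory block 1; 75 MB remain.
Put P4 (253 MB) in memory block 2; 3 MB remain.
Put P5 (69 MB) in memory block 1; 6 MB remain.
Put P6 (52 MB) in memory block 3; 204 MB remain.
Put P7 (122 MB) in memory block 3; 82 MB remain.
Put P8 (210 MB) in memory block 4; 46 MB remain.
Put P9 (124 MB) in memory block 5; 132 MB remain.
Put P10 (185 MB) in memory block 6; 71 MB remain.
Put P11 (152 MB) in memory block 7; 104 MB remain.
Put P12 (143 MB) in memory block 8; 113 MB remain.
Put P13 (226 MB) in memory block 9; 30 MB remain.
Put P14 (254 MB) in memory block 10; 2 MB remain.
Put P15 (183 MB) in memory block 11; 73 MB remain.
Put P16 (91 MB) in memory block 7; 13 MB remain.
Put P17 (31 MB) in memory block 4; 15 MB remain.

11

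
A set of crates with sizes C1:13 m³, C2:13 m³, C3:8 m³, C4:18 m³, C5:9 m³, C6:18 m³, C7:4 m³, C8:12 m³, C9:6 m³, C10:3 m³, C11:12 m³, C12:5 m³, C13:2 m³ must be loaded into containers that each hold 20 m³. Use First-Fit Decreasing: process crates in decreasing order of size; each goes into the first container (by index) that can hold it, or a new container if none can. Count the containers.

Sorted descending: 18, 18, 13, 13, 12, 12, 9, 8, 6, 5, 4, 3, 2.
18 m³ → container 1 (remaining 2 m³)
18 m³ → container 2 (remaining 2 m³)
13 m³ → container 3 (remaining 7 m³)
13 m³ → container 4 (remaining 7 m³)
12 m³ → container 5 (remaining 8 m³)
12 m³ → container 6 (remaining 8 m³)
9 m³ → container 7 (remaining 11 m³)
8 m³ → container 5 (remaining 0 m³)
6 m³ → container 3 (remaining 1 m³)
5 m³ → container 4 (remaining 2 m³)
4 m³ → container 6 (remaining 4 m³)
3 m³ → container 6 (remaining 1 m³)
2 m³ → container 1 (remaining 0 m³)
Final containers: [18,2] [18] [13,6] [13,5] [12,8] [12,4,3] [9].

7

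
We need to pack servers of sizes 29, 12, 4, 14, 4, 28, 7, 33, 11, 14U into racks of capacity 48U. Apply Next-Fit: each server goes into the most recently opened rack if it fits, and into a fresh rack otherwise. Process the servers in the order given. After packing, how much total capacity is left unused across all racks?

rack 1: place 29U, 19U left
rack 1: place 12U, 7U left
rack 1: place 4U, 3U left
rack 2: place 14U, 34U left
rack 2: place 4U, 30U left
rack 2: place 28U, 2U left
rack 3: place 7U, 41U left
rack 3: place 33U, 8U left
rack 4: place 11U, 37U left
rack 4: place 14U, 23U left
4 racks × 48U = 192U; used 156U; unused 36U.

36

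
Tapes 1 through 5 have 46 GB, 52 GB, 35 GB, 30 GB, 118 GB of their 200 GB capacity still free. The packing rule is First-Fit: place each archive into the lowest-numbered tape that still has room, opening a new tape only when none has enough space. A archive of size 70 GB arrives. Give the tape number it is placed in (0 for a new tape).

Tapes with room: tape 5 (118 GB).
The first with room is tape 5.

5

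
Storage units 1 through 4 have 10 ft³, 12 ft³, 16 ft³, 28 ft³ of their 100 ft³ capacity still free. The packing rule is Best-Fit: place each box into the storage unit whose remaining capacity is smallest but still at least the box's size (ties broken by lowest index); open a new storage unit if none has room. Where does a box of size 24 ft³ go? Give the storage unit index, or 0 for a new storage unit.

4

Storage units with room: storage unit 4 (28 ft³).
Tightest fit is storage unit 4 with 28 ft³ free.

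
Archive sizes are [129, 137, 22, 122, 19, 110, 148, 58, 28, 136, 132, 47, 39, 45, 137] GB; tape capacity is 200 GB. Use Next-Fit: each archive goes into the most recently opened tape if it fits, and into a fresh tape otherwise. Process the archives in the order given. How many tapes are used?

Put 129 GB in tape 1; 71 GB remain.
Put 137 GB in tape 2; 63 GB remain.
Put 22 GB in tape 2; 41 GB remain.
Put 122 GB in tape 3; 78 GB remain.
Put 19 GB in tape 3; 59 GB remain.
Put 110 GB in tape 4; 90 GB remain.
Put 148 GB in tape 5; 52 GB remain.
Put 58 GB in tape 6; 142 GB remain.
Put 28 GB in tape 6; 114 GB remain.
Put 136 GB in tape 7; 64 GB remain.
Put 132 GB in tape 8; 68 GB remain.
Put 47 GB in tape 8; 21 GB remain.
Put 39 GB in tape 9; 161 GB remain.
Put 45 GB in tape 9; 116 GB remain.
Put 137 GB in tape 10; 63 GB remain.
Final tapes: [129] [137,22] [122,19] [110] [148] [58,28] [136] [132,47] [39,45] [137].

10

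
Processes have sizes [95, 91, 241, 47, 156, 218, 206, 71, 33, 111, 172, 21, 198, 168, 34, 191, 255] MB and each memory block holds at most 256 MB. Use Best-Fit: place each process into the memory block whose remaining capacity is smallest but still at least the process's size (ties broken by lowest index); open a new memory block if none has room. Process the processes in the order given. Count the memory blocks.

Put 95 MB in memory block 1; 161 MB remain.
Put 91 MB in memory block 1; 70 MB remain.
Put 241 MB in memory block 2; 15 MB remain.
Put 47 MB in memory block 1; 23 MB remain.
Put 156 MB in memory block 3; 100 MB remain.
Put 218 MB in memory block 4; 38 MB remain.
Put 206 MB in memory block 5; 50 MB remain.
Put 71 MB in memory block 3; 29 MB remain.
Put 33 MB in memory block 4; 5 MB remain.
Put 111 MB in memory block 6; 145 MB remain.
Put 172 MB in memory block 7; 84 MB remain.
Put 21 MB in memory block 1; 2 MB remain.
Put 198 MB in memory block 8; 58 MB remain.
Put 168 MB in memory block 9; 88 MB remain.
Put 34 MB in memory block 5; 16 MB remain.
Put 191 MB in memory block 10; 65 MB remain.
Put 255 MB in memory block 11; 1 MB remain.
Final memory blocks: [95,91,47,21] [241] [156,71] [218,33] [206,34] [111] [172] [198] [168] [191] [255].

11 memory blocks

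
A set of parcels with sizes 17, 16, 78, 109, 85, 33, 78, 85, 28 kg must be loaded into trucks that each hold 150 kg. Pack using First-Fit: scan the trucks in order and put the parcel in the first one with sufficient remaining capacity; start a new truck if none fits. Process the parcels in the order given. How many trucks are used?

5

Put 17 kg in truck 1; 133 kg remain.
Put 16 kg in truck 1; 117 kg remain.
Put 78 kg in truck 1; 39 kg remain.
Put 109 kg in truck 2; 41 kg remain.
Put 85 kg in truck 3; 65 kg remain.
Put 33 kg in truck 1; 6 kg remain.
Put 78 kg in truck 4; 72 kg remain.
Put 85 kg in truck 5; 65 kg remain.
Put 28 kg in truck 2; 13 kg remain.
Final trucks: [17,16,78,33] [109,28] [85] [78] [85].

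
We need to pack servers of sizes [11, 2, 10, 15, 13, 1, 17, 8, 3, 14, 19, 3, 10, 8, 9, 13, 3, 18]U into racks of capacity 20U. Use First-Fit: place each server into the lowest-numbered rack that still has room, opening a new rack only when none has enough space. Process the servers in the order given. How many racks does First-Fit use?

11

Put 11U in rack 1; 9U remain.
Put 2U in rack 1; 7U remain.
Put 10U in rack 2; 10U remain.
Put 15U in rack 3; 5U remain.
Put 13U in rack 4; 7U remain.
Put 1U in rack 1; 6U remain.
Put 17U in rack 5; 3U remain.
Put 8U in rack 2; 2U remain.
Put 3U in rack 1; 3U remain.
Put 14U in rack 6; 6U remain.
Put 19U in rack 7; 1U remain.
Put 3U in rack 1; 0U remain.
Put 10U in rack 8; 10U remain.
Put 8U in rack 8; 2U remain.
Put 9U in rack 9; 11U remain.
Put 13U in rack 10; 7U remain.
Put 3U in rack 3; 2U remain.
Put 18U in rack 11; 2U remain.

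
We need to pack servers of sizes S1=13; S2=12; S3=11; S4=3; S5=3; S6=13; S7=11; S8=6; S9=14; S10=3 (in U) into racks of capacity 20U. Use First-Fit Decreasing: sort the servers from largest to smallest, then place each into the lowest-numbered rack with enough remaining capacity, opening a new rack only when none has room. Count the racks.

Sorted descending: 14, 13, 13, 12, 11, 11, 6, 3, 3, 3.
rack 1: place 14U, 6U left
rack 2: place 13U, 7U left
rack 3: place 13U, 7U left
rack 4: place 12U, 8U left
rack 5: place 11U, 9U left
rack 6: place 11U, 9U left
rack 1: place 6U, 0U left
rack 2: place 3U, 4U left
rack 2: place 3U, 1U left
rack 3: place 3U, 4U left

6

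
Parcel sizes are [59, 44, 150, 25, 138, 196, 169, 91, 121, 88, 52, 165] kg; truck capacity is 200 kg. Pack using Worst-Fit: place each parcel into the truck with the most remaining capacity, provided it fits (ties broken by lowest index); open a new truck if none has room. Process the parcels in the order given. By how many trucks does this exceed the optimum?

1

Worst-Fit: [59,44,25] [150] [138] [196] [169] [91,88] [121,52] [165] → 8 trucks.
Total size 1298 kg; any packing needs at least ⌈1298/200⌉ = 7 trucks.
An optimal packing achieves that bound: [196] [169,25] [165] [150,44] [138,59] [121,52] [91,88] → 7 trucks.
Excess: 8 − 7 = 1.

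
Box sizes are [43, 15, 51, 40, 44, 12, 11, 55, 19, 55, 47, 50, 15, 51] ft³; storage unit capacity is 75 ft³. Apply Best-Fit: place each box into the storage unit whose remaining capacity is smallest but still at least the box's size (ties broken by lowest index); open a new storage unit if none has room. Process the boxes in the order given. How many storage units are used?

43 ft³ → storage unit 1 (remaining 32 ft³)
15 ft³ → storage unit 1 (remaining 17 ft³)
51 ft³ → storage unit 2 (remaining 24 ft³)
40 ft³ → storage unit 3 (remaining 35 ft³)
44 ft³ → storage unit 4 (remaining 31 ft³)
12 ft³ → storage unit 1 (remaining 5 ft³)
11 ft³ → storage unit 2 (remaining 13 ft³)
55 ft³ → storage unit 5 (remaining 20 ft³)
19 ft³ → storage unit 5 (remaining 1 ft³)
55 ft³ → storage unit 6 (remaining 20 ft³)
47 ft³ → storage unit 7 (remaining 28 ft³)
50 ft³ → storage unit 8 (remaining 25 ft³)
15 ft³ → storage unit 6 (remaining 5 ft³)
51 ft³ → storage unit 9 (remaining 24 ft³)
Final storage units: [43,15,12] [51,11] [40] [44] [55,19] [55,15] [47] [50] [51].

9 storage units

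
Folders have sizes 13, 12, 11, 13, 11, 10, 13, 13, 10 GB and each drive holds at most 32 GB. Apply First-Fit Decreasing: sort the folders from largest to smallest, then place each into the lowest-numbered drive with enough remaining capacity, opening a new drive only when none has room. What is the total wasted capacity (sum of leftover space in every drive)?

Sorted descending: 13, 13, 13, 13, 12, 11, 11, 10, 10.
drive 1: place 13 GB, 19 GB left
drive 1: place 13 GB, 6 GB left
drive 2: place 13 GB, 19 GB left
drive 2: place 13 GB, 6 GB left
drive 3: place 12 GB, 20 GB left
drive 3: place 11 GB, 9 GB left
drive 4: place 11 GB, 21 GB left
drive 4: place 10 GB, 11 GB left
drive 4: place 10 GB, 1 GB left
4 drives × 32 GB = 128 GB; used 106 GB; unused 22 GB.

22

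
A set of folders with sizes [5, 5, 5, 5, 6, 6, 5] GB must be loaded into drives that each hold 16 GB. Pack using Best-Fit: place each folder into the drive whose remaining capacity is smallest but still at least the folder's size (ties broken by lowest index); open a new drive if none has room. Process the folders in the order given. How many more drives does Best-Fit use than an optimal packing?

0

Best-Fit: [5,5,5] [5,6,5] [6] → 3 drives.
Total size 37 GB; any packing needs at least ⌈37/16⌉ = 3 drives.
So 3 is already optimal.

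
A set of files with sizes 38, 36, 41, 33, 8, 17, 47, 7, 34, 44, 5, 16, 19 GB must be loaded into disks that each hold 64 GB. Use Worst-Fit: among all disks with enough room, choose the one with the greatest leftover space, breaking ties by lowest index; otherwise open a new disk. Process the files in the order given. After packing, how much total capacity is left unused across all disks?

103

disk 1: place 38 GB, 26 GB left
disk 2: place 36 GB, 28 GB left
disk 3: place 41 GB, 23 GB left
disk 4: place 33 GB, 31 GB left
disk 4: place 8 GB, 23 GB left
disk 2: place 17 GB, 11 GB left
disk 5: place 47 GB, 17 GB left
disk 1: place 7 GB, 19 GB left
disk 6: place 34 GB, 30 GB left
disk 7: place 44 GB, 20 GB left
disk 6: place 5 GB, 25 GB left
disk 6: place 16 GB, 9 GB left
disk 3: place 19 GB, 4 GB left
7 disks × 64 GB = 448 GB; used 345 GB; unused 103 GB.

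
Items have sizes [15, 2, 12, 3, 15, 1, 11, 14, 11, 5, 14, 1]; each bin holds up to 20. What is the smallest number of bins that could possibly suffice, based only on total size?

6

Total size = 15 + 2 + 12 + 3 + 15 + 1 + 11 + 14 + 11 + 5 + 14 + 1 = 104.
⌈104 / 20⌉ = 6.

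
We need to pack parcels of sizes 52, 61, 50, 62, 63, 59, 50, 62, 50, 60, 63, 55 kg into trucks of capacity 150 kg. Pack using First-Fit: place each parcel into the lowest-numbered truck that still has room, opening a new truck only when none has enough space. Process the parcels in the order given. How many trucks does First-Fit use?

6 trucks

52 kg → truck 1 (remaining 98 kg)
61 kg → truck 1 (remaining 37 kg)
50 kg → truck 2 (remaining 100 kg)
62 kg → truck 2 (remaining 38 kg)
63 kg → truck 3 (remaining 87 kg)
59 kg → truck 3 (remaining 28 kg)
50 kg → truck 4 (remaining 100 kg)
62 kg → truck 4 (remaining 38 kg)
50 kg → truck 5 (remaining 100 kg)
60 kg → truck 5 (remaining 40 kg)
63 kg → truck 6 (remaining 87 kg)
55 kg → truck 6 (remaining 32 kg)
Final trucks: [52,61] [50,62] [63,59] [50,62] [50,60] [63,55].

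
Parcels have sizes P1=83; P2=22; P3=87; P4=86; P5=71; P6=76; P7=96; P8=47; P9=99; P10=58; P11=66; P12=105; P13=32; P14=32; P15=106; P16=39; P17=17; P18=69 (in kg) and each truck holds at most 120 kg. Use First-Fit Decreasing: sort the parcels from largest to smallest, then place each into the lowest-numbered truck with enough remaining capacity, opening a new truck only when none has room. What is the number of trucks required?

Sorted descending: 106, 105, 99, 96, 87, 86, 83, 76, 71, 69, 66, 58, 47, 39, 32, 32, 22, 17.
truck 1: place 106 kg, 14 kg left
truck 2: place 105 kg, 15 kg left
truck 3: place 99 kg, 21 kg left
truck 4: place 96 kg, 24 kg left
truck 5: place 87 kg, 33 kg left
truck 6: place 86 kg, 34 kg left
truck 7: place 83 kg, 37 kg left
truck 8: place 76 kg, 44 kg left
truck 9: place 71 kg, 49 kg left
truck 10: place 69 kg, 51 kg left
truck 11: place 66 kg, 54 kg left
truck 12: place 58 kg, 62 kg left
truck 9: place 47 kg, 2 kg left
truck 8: place 39 kg, 5 kg left
truck 5: place 32 kg, 1 kg left
truck 6: place 32 kg, 2 kg left
truck 4: place 22 kg, 2 kg left
truck 3: place 17 kg, 4 kg left
Final trucks: [106] [105] [99,17] [96,22] [87,32] [86,32] [83] [76,39] [71,47] [69] [66] [58].

12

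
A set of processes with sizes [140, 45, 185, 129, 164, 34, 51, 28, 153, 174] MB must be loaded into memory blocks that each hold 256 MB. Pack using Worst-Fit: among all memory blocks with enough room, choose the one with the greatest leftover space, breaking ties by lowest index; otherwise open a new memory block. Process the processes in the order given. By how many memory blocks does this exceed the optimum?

0

Worst-Fit: [140,45] [185] [129,34,51] [164,28] [153] [174] → 6 memory blocks.
6 processes exceed 128 MB (half the capacity), and no two of those can share a memory block, so at least 6 memory blocks are needed.
So 6 is already optimal.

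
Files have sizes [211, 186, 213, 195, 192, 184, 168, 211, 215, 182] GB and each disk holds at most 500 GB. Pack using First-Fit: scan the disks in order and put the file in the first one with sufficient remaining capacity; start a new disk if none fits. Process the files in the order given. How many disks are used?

5

disk 1: place 211 GB, 289 GB left
disk 1: place 186 GB, 103 GB left
disk 2: place 213 GB, 287 GB left
disk 2: place 195 GB, 92 GB left
disk 3: place 192 GB, 308 GB left
disk 3: place 184 GB, 124 GB left
disk 4: place 168 GB, 332 GB left
disk 4: place 211 GB, 121 GB left
disk 5: place 215 GB, 285 GB left
disk 5: place 182 GB, 103 GB left
Final disks: [211,186] [213,195] [192,184] [168,211] [215,182].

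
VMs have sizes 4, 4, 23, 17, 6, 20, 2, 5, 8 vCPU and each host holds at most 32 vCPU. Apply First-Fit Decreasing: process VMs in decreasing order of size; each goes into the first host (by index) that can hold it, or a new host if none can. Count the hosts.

Sorted descending: 23, 20, 17, 8, 6, 5, 4, 4, 2.
Put 23 vCPU in host 1; 9 vCPU remain.
Put 20 vCPU in host 2; 12 vCPU remain.
Put 17 vCPU in host 3; 15 vCPU remain.
Put 8 vCPU in host 1; 1 vCPU remain.
Put 6 vCPU in host 2; 6 vCPU remain.
Put 5 vCPU in host 2; 1 vCPU remain.
Put 4 vCPU in host 3; 11 vCPU remain.
Put 4 vCPU in host 3; 7 vCPU remain.
Put 2 vCPU in host 3; 5 vCPU remain.
Final hosts: [23,8] [20,6,5] [17,4,4,2].

3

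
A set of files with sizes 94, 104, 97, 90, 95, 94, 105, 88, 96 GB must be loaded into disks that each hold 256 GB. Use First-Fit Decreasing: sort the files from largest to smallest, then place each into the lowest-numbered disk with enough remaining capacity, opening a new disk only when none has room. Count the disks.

Sorted descending: 105, 104, 97, 96, 95, 94, 94, 90, 88.
disk 1: place 105 GB, 151 GB left
disk 1: place 104 GB, 47 GB left
disk 2: place 97 GB, 159 GB left
disk 2: place 96 GB, 63 GB left
disk 3: place 95 GB, 161 GB left
disk 3: place 94 GB, 67 GB left
disk 4: place 94 GB, 162 GB left
disk 4: place 90 GB, 72 GB left
disk 5: place 88 GB, 168 GB left

5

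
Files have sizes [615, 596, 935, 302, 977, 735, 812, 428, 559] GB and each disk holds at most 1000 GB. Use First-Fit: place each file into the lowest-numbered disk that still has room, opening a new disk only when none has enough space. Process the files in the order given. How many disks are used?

Put 615 GB in disk 1; 385 GB remain.
Put 596 GB in disk 2; 404 GB remain.
Put 935 GB in disk 3; 65 GB remain.
Put 302 GB in disk 1; 83 GB remain.
Put 977 GB in disk 4; 23 GB remain.
Put 735 GB in disk 5; 265 GB remain.
Put 812 GB in disk 6; 188 GB remain.
Put 428 GB in disk 7; 572 GB remain.
Put 559 GB in disk 7; 13 GB remain.

7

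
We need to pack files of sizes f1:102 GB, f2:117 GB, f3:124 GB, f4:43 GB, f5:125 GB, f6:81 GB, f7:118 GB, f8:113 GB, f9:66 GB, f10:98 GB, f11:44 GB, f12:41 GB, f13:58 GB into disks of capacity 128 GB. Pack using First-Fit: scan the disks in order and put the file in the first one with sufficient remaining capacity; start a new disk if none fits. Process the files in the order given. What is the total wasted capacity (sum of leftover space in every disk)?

Put f1 (102 GB) in disk 1; 26 GB remain.
Put f2 (117 GB) in disk 2; 11 GB remain.
Put f3 (124 GB) in disk 3; 4 GB remain.
Put f4 (43 GB) in disk 4; 85 GB remain.
Put f5 (125 GB) in disk 5; 3 GB remain.
Put f6 (81 GB) in disk 4; 4 GB remain.
Put f7 (118 GB) in disk 6; 10 GB remain.
Put f8 (113 GB) in disk 7; 15 GB remain.
Put f9 (66 GB) in disk 8; 62 GB remain.
Put f10 (98 GB) in disk 9; 30 GB remain.
Put f11 (44 GB) in disk 8; 18 GB remain.
Put f12 (41 GB) in disk 10; 87 GB remain.
Put f13 (58 GB) in disk 10; 29 GB remain.
10 disks × 128 GB = 1280 GB; used 1130 GB; unused 150 GB.

150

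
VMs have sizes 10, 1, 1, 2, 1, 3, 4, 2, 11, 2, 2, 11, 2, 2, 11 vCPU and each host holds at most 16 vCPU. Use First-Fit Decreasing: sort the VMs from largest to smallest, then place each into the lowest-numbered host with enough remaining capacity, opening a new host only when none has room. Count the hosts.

Sorted descending: 11, 11, 11, 10, 4, 3, 2, 2, 2, 2, 2, 2, 1, 1, 1.
Put 11 vCPU in host 1; 5 vCPU remain.
Put 11 vCPU in host 2; 5 vCPU remain.
Put 11 vCPU in host 3; 5 vCPU remain.
Put 10 vCPU in host 4; 6 vCPU remain.
Put 4 vCPU in host 1; 1 vCPU remain.
Put 3 vCPU in host 2; 2 vCPU remain.
Put 2 vCPU in host 2; 0 vCPU remain.
Put 2 vCPU in host 3; 3 vCPU remain.
Put 2 vCPU in host 3; 1 vCPU remain.
Put 2 vCPU in host 4; 4 vCPU remain.
Put 2 vCPU in host 4; 2 vCPU remain.
Put 2 vCPU in host 4; 0 vCPU remain.
Put 1 vCPU in host 1; 0 vCPU remain.
Put 1 vCPU in host 3; 0 vCPU remain.
Put 1 vCPU in host 5; 15 vCPU remain.
Final hosts: [11,4,1] [11,3,2] [11,2,2,1] [10,2,2,2] [1].

5 hosts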